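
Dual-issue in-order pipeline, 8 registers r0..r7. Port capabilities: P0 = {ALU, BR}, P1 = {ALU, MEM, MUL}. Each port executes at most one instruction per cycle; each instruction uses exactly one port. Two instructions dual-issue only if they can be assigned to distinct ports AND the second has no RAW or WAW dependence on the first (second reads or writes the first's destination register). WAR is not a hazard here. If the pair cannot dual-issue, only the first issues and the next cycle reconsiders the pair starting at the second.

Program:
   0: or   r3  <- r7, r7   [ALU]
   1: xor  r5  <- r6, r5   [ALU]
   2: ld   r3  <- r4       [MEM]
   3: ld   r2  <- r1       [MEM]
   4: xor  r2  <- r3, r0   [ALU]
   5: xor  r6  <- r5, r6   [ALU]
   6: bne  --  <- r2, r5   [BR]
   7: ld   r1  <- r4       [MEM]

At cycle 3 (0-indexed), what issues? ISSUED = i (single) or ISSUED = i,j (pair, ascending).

ISSUED = 4,5

  cy0 -> i0&i1 (or xor) 2-wide
  cy1 -> i2 (ld) no-port MEM/MEM
  cy2 -> i3 (ld) WAW r2
  cy3 -> i4&i5 (xor xor) 2-wide
  cy4 -> i6&i7 (bne ld) 2-wide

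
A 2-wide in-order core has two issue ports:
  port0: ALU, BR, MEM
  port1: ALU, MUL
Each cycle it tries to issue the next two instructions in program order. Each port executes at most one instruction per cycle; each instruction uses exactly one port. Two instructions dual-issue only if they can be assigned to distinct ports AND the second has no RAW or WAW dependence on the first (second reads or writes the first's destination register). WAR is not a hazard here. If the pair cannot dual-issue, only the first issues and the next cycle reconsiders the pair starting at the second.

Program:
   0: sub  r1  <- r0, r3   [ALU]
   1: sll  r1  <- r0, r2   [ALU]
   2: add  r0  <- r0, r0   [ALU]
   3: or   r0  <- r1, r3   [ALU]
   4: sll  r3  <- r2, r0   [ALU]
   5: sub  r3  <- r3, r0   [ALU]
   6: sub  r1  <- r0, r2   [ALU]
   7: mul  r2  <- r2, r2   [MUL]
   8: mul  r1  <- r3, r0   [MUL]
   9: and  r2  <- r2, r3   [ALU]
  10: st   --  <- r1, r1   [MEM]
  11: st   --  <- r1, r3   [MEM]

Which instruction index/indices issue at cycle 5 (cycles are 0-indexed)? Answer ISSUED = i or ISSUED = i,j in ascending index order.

ISSUED = 7

[0] i0  sub.ALU  -- WAW r1
[1] i1&i2  sll.ALU;add.ALU  -- pair
[2] i3  or.ALU  -- RAW r0
[3] i4  sll.ALU  -- RAW+WAW r3
[4] i5&i6  sub.ALU;sub.ALU  -- pair
[5] i7  mul.MUL  -- no-port MUL/MUL
[6] i8&i9  mul.MUL;and.ALU  -- pair
[7] i10  st.MEM  -- no-port MEM/MEM
[8] i11  st.MEM  -- tail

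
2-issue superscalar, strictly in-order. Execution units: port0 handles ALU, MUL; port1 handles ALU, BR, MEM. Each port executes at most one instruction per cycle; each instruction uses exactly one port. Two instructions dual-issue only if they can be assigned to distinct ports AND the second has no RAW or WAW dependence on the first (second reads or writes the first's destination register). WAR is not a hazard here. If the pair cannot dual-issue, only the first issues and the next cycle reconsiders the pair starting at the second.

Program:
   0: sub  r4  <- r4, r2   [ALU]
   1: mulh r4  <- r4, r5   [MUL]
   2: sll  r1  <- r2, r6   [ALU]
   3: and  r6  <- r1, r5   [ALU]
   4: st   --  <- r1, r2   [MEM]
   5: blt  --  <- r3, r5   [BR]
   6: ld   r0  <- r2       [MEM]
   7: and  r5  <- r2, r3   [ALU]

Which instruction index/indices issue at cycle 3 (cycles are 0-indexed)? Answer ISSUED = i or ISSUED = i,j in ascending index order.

c0: i0 sub.ALU  RAW+WAW r4
c1: i1&i2 mulh.MUL sll.ALU  pair
c2: i3&i4 and.ALU st.MEM  pair
c3: i5 blt.BR  no-port BR/MEM
c4: i6&i7 ld.MEM and.ALU  pair

ISSUED = 5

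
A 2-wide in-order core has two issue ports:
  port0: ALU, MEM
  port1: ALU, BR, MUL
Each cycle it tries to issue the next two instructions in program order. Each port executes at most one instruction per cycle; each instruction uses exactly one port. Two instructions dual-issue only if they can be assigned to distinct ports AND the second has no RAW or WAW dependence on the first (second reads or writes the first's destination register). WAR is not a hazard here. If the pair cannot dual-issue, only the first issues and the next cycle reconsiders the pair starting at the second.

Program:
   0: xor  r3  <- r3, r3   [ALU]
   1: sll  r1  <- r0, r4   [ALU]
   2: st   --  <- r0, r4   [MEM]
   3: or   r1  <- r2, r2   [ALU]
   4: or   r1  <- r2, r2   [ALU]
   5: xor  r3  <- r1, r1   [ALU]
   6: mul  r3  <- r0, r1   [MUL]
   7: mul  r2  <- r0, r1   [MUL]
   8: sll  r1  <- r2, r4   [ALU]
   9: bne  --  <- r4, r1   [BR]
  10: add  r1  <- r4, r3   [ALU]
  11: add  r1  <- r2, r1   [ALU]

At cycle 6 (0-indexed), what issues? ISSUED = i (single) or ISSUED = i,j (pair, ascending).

0. xor.ALU/sll.ALU @i0+i1  | 2-wide
1. st.MEM/or.ALU @i2+i3  | 2-wide
2. or.ALU @i4  | RAW r1
3. xor.ALU @i5  | WAW r3
4. mul.MUL @i6  | no-port MUL/MUL
5. mul.MUL @i7  | RAW r2
6. sll.ALU @i8  | RAW r1
7. bne.BR/add.ALU @i9+i10  | 2-wide
8. add.ALU @i11  | tail

ISSUED = 8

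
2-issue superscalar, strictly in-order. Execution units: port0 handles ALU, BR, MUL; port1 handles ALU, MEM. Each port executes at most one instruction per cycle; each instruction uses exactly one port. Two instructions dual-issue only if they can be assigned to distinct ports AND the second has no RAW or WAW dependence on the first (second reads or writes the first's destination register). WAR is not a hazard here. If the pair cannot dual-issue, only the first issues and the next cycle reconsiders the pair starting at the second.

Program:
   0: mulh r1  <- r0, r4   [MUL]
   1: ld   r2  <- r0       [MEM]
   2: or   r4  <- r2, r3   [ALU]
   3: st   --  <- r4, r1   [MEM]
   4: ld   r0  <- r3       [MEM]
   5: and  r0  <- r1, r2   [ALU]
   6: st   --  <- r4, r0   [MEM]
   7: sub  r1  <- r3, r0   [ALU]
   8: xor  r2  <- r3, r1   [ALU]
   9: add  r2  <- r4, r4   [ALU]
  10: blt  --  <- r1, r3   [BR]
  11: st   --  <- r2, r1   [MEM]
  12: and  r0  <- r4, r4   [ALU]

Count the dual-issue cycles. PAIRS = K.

[0] i0&i1  mulh.MUL+ld.MEM  -- pair
[1] i2  or.ALU  -- RAW r4
[2] i3  st.MEM  -- no-port MEM/MEM
[3] i4  ld.MEM  -- WAW r0
[4] i5  and.ALU  -- RAW r0
[5] i6&i7  st.MEM+sub.ALU  -- pair
[6] i8  xor.ALU  -- WAW r2
[7] i9&i10  add.ALU+blt.BR  -- pair
[8] i11&i12  st.MEM+and.ALU  -- pair

PAIRS = 4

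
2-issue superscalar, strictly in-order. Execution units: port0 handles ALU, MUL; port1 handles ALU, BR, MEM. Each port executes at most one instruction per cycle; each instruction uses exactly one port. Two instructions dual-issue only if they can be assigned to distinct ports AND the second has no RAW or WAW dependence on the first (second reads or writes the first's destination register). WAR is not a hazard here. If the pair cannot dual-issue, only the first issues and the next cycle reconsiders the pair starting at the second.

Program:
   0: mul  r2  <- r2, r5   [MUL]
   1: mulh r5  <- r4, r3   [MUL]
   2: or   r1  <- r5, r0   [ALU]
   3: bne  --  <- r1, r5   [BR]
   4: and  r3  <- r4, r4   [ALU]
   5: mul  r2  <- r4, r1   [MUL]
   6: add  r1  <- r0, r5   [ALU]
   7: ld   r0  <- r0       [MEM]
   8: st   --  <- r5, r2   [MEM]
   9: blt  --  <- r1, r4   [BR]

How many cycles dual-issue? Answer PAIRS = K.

PAIRS = 2

[0] i0  mul  -- no-port MUL/MUL
[1] i1  mulh  -- RAW r5
[2] i2  or  -- RAW r1
[3] i3,i4  bne/and  -- dual
[4] i5,i6  mul/add  -- dual
[5] i7  ld  -- no-port MEM/MEM
[6] i8  st  -- no-port MEM/BR
[7] i9  blt  -- tail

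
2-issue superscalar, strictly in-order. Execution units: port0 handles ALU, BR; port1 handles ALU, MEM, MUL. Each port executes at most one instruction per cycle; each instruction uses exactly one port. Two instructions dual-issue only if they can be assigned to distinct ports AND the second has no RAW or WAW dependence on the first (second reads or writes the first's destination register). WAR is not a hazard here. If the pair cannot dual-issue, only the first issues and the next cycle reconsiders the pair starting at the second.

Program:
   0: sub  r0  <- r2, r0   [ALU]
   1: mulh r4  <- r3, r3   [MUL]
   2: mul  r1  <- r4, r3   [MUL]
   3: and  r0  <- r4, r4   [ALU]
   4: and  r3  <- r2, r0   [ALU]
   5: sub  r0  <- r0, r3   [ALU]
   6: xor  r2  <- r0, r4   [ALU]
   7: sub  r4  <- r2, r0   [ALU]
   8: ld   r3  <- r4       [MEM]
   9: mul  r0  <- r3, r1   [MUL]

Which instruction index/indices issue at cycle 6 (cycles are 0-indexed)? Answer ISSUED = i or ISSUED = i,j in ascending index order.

ISSUED = 8

#0 head=0: sub/mulh i0,i1 dual
#1 head=2: mul/and i2,i3 dual
#2 head=4: and i4 RAW r3
#3 head=5: sub i5 RAW r0
#4 head=6: xor i6 RAW r2
#5 head=7: sub i7 RAW r4
#6 head=8: ld i8 no-port MEM/MUL
#7 head=9: mul i9 tail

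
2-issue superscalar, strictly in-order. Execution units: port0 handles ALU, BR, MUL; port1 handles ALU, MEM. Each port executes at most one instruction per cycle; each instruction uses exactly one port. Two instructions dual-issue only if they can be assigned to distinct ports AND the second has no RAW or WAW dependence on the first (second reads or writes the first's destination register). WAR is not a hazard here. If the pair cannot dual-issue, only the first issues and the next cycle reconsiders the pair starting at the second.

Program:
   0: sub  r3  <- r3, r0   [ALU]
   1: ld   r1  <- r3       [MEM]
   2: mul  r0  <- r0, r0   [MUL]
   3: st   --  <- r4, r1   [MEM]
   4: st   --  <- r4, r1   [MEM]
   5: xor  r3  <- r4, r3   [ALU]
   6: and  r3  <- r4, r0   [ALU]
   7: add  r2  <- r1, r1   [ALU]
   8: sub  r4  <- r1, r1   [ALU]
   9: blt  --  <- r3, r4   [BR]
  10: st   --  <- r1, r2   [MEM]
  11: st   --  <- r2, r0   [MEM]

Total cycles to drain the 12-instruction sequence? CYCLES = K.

0. sub @i0  | RAW r3
1. ld;mul @i1/i2  | 2-wide
2. st @i3  | no-port MEM/MEM
3. st;xor @i4/i5  | 2-wide
4. and;add @i6/i7  | 2-wide
5. sub @i8  | RAW r4
6. blt;st @i9/i10  | 2-wide
7. st @i11  | tail

CYCLES = 8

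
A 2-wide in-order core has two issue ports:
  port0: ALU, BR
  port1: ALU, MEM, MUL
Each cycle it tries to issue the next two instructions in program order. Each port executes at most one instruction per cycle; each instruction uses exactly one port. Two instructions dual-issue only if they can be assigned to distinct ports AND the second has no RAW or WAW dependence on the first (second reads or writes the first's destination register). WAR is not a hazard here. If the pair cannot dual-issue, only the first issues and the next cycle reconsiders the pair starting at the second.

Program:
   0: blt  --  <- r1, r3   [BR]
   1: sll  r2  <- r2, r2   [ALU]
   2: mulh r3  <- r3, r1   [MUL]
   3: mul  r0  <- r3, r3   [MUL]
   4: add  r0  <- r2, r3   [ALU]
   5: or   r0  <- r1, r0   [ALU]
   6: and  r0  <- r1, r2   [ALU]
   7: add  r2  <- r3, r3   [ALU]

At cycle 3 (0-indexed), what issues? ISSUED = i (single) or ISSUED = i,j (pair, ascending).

  cy0 -> i0+i1 (blt sll) pair
  cy1 -> i2 (mulh) no-port MUL/MUL
  cy2 -> i3 (mul) WAW r0
  cy3 -> i4 (add) RAW+WAW r0
  cy4 -> i5 (or) WAW r0
  cy5 -> i6+i7 (and add) pair

ISSUED = 4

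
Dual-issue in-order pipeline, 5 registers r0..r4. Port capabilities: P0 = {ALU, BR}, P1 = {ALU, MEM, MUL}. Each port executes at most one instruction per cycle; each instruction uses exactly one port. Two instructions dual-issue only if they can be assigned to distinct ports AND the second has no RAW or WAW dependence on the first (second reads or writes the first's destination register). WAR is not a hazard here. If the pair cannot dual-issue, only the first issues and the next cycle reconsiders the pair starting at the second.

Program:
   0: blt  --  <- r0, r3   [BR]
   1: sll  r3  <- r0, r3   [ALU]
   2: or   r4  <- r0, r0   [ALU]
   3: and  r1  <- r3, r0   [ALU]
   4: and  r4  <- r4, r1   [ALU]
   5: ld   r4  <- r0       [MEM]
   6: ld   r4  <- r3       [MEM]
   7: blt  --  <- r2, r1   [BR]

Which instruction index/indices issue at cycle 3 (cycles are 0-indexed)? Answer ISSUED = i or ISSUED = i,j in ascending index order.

ISSUED = 5

t=0 i0+i1:blt.BR;sll.ALU ; 2-wide
t=1 i2+i3:or.ALU;and.ALU ; 2-wide
t=2 i4:and.ALU ; WAW r4
t=3 i5:ld.MEM ; no-port MEM/MEM
t=4 i6+i7:ld.MEM;blt.BR ; 2-wide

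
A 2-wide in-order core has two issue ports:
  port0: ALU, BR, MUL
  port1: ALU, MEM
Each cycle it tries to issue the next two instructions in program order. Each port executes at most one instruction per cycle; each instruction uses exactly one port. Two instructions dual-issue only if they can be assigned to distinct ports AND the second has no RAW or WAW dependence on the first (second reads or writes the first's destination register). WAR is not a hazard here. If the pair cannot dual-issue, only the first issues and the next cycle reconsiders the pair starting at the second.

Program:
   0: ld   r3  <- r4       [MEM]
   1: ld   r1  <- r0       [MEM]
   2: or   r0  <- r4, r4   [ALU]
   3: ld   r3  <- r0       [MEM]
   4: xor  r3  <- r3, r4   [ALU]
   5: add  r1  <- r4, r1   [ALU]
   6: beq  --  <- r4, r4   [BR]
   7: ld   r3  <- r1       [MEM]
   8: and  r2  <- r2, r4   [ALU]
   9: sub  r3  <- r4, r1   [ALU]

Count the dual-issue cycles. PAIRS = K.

t=0 i0:ld.MEM ; no-port MEM/MEM
t=1 i1&i2:ld.MEM or.ALU ; dual
t=2 i3:ld.MEM ; RAW+WAW r3
t=3 i4&i5:xor.ALU add.ALU ; dual
t=4 i6&i7:beq.BR ld.MEM ; dual
t=5 i8&i9:and.ALU sub.ALU ; dual

PAIRS = 4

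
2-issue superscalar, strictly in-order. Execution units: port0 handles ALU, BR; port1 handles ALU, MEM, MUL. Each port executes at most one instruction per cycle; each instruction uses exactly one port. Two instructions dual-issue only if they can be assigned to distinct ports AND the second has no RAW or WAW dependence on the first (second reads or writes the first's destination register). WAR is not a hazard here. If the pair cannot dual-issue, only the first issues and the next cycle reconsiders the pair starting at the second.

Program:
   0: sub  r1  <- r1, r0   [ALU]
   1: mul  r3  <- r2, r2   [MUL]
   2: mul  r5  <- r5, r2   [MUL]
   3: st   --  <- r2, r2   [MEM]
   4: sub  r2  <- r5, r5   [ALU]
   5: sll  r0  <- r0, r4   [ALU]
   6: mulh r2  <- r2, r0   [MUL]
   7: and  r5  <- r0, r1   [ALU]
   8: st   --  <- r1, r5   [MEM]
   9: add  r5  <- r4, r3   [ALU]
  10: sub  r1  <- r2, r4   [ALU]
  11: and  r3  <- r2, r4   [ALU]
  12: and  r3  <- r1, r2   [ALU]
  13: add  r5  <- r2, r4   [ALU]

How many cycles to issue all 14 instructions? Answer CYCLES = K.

CYCLES = 8

0. sub/mul @i0+i1  | dual
1. mul @i2  | no-port MUL/MEM
2. st/sub @i3+i4  | dual
3. sll @i5  | RAW r0
4. mulh/and @i6+i7  | dual
5. st/add @i8+i9  | dual
6. sub/and @i10+i11  | dual
7. and/add @i12+i13  | dual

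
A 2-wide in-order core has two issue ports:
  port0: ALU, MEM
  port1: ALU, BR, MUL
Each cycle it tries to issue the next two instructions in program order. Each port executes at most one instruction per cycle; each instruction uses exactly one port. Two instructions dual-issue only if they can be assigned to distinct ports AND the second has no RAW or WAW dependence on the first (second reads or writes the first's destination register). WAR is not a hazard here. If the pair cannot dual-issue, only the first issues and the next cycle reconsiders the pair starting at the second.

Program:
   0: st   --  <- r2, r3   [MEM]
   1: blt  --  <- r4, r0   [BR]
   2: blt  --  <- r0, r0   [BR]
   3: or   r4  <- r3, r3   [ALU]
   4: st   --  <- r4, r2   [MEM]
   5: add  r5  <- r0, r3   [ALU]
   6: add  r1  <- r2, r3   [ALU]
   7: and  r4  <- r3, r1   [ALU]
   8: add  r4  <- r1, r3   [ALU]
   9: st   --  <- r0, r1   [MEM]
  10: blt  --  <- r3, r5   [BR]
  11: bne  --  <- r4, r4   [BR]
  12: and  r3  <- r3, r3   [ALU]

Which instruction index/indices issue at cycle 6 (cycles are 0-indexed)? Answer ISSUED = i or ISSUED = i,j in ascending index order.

t=0 i0&i1:st.MEM+blt.BR ; dual
t=1 i2&i3:blt.BR+or.ALU ; dual
t=2 i4&i5:st.MEM+add.ALU ; dual
t=3 i6:add.ALU ; RAW r1
t=4 i7:and.ALU ; WAW r4
t=5 i8&i9:add.ALU+st.MEM ; dual
t=6 i10:blt.BR ; no-port BR/BR
t=7 i11&i12:bne.BR+and.ALU ; dual

ISSUED = 10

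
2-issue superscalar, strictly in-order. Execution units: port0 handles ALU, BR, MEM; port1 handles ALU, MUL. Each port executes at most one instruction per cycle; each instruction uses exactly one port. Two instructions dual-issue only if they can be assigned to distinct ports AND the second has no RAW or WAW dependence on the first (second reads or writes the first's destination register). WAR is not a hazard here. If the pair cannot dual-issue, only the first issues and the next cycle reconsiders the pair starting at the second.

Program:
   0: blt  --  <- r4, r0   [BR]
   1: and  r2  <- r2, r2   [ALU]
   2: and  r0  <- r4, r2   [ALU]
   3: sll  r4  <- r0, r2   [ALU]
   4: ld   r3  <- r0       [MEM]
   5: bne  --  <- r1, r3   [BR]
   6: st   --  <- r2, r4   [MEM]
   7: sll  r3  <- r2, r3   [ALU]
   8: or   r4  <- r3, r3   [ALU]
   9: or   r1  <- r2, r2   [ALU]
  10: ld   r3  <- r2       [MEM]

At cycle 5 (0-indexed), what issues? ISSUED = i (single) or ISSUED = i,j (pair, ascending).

0. blt.BR+and.ALU @i0/i1  | dual
1. and.ALU @i2  | RAW r0
2. sll.ALU+ld.MEM @i3/i4  | dual
3. bne.BR @i5  | no-port BR/MEM
4. st.MEM+sll.ALU @i6/i7  | dual
5. or.ALU+or.ALU @i8/i9  | dual
6. ld.MEM @i10  | tail

ISSUED = 8,9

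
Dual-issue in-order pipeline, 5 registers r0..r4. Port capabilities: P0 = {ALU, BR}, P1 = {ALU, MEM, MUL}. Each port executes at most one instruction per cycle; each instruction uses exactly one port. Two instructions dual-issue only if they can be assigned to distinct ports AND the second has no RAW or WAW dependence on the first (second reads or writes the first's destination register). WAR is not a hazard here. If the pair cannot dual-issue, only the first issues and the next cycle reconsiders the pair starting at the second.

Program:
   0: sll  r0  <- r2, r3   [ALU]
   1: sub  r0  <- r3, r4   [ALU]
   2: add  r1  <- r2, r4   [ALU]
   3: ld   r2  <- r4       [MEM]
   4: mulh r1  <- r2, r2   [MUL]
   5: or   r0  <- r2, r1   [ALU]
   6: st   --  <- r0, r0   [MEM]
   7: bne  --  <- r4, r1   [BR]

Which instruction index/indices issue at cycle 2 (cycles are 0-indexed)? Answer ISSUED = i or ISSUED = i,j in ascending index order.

ISSUED = 3

0. sll.ALU @i0  | WAW r0
1. sub.ALU/add.ALU @i1,i2  | dual
2. ld.MEM @i3  | no-port MEM/MUL
3. mulh.MUL @i4  | RAW r1
4. or.ALU @i5  | RAW r0
5. st.MEM/bne.BR @i6,i7  | dual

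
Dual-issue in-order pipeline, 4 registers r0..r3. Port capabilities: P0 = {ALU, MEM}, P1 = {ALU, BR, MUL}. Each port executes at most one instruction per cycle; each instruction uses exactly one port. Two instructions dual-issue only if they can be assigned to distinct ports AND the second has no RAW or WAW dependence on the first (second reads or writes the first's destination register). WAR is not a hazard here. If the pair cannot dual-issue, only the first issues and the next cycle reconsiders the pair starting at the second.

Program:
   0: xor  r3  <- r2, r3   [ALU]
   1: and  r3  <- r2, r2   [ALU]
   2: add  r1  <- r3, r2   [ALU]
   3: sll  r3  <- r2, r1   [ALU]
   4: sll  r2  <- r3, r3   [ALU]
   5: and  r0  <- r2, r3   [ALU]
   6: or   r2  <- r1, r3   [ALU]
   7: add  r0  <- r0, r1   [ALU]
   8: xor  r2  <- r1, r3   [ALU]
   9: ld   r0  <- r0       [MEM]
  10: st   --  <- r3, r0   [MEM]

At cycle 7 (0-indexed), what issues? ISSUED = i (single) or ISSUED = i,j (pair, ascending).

ISSUED = 9

  cy0 -> i0 (xor.ALU) WAW r3
  cy1 -> i1 (and.ALU) RAW r3
  cy2 -> i2 (add.ALU) RAW r1
  cy3 -> i3 (sll.ALU) RAW r3
  cy4 -> i4 (sll.ALU) RAW r2
  cy5 -> i5,i6 (and.ALU/or.ALU) dual
  cy6 -> i7,i8 (add.ALU/xor.ALU) dual
  cy7 -> i9 (ld.MEM) no-port MEM/MEM
  cy8 -> i10 (st.MEM) tail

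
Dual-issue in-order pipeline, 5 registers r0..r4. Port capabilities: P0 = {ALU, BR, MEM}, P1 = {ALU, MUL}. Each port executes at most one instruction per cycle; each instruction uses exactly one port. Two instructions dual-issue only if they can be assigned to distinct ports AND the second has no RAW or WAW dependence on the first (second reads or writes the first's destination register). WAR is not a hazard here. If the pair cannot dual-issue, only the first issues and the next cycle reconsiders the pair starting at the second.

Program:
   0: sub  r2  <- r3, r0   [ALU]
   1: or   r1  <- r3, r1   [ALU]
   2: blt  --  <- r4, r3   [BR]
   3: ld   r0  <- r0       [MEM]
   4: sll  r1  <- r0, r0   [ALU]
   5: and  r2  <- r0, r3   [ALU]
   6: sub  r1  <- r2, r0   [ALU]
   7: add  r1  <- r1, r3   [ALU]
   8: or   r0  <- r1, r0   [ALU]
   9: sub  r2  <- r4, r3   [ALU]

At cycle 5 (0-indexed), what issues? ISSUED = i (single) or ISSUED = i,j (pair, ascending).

ISSUED = 7

#0 head=0: sub.ALU+or.ALU i0+i1 dual
#1 head=2: blt.BR i2 no-port BR/MEM
#2 head=3: ld.MEM i3 RAW r0
#3 head=4: sll.ALU+and.ALU i4+i5 dual
#4 head=6: sub.ALU i6 RAW+WAW r1
#5 head=7: add.ALU i7 RAW r1
#6 head=8: or.ALU+sub.ALU i8+i9 dual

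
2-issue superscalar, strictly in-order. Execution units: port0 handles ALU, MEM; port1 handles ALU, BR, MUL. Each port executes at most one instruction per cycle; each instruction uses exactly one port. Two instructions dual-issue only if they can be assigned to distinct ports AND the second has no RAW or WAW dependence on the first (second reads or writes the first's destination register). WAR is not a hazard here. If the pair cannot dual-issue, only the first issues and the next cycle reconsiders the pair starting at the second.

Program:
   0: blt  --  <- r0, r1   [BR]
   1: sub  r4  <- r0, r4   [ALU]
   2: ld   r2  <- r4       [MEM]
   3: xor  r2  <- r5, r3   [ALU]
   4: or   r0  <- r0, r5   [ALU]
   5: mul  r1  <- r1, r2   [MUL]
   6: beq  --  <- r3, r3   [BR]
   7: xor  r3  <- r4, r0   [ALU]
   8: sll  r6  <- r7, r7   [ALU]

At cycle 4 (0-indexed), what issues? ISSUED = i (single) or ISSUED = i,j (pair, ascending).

t=0 i0+i1:blt.BR sub.ALU ; 2-wide
t=1 i2:ld.MEM ; WAW r2
t=2 i3+i4:xor.ALU or.ALU ; 2-wide
t=3 i5:mul.MUL ; no-port MUL/BR
t=4 i6+i7:beq.BR xor.ALU ; 2-wide
t=5 i8:sll.ALU ; tail

ISSUED = 6,7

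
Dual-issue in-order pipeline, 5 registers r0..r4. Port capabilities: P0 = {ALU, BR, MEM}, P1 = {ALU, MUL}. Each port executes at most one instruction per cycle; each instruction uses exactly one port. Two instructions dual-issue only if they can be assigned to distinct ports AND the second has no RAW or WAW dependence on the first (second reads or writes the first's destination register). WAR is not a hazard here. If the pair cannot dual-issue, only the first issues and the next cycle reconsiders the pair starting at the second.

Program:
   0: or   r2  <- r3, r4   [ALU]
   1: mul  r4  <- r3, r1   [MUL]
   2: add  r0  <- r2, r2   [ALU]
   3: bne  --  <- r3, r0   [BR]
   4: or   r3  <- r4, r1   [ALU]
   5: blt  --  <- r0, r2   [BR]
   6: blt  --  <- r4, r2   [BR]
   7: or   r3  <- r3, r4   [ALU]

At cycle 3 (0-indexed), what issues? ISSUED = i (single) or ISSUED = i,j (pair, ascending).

ISSUED = 5

#0 head=0: or+mul i0&i1 pair
#1 head=2: add i2 RAW r0
#2 head=3: bne+or i3&i4 pair
#3 head=5: blt i5 no-port BR/BR
#4 head=6: blt+or i6&i7 pair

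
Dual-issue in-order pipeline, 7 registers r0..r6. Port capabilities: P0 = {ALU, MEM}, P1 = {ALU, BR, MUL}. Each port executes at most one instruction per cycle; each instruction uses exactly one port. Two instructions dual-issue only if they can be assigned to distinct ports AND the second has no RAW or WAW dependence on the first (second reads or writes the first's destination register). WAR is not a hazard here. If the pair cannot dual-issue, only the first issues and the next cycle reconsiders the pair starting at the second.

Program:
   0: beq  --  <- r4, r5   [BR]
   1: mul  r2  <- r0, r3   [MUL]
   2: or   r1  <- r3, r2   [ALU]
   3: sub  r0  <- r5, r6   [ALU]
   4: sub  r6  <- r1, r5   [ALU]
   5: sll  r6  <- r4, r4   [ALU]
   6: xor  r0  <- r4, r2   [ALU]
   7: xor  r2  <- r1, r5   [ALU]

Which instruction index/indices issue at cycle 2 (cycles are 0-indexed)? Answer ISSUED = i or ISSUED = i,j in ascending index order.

ISSUED = 2,3

0. beq @i0  | no-port BR/MUL
1. mul @i1  | RAW r2
2. or+sub @i2&i3  | 2-wide
3. sub @i4  | WAW r6
4. sll+xor @i5&i6  | 2-wide
5. xor @i7  | tail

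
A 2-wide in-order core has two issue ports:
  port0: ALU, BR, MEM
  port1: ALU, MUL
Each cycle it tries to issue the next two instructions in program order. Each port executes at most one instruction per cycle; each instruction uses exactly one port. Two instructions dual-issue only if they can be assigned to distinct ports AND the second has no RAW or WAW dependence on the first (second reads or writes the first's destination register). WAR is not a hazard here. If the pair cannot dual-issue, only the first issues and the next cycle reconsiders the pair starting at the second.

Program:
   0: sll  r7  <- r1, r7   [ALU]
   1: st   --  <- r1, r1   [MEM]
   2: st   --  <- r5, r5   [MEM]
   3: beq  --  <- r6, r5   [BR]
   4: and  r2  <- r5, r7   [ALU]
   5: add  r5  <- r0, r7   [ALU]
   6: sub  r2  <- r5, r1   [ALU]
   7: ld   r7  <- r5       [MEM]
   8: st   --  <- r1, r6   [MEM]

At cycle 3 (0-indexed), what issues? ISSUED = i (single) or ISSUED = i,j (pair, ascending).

ISSUED = 5

#0 head=0: sll.ALU;st.MEM i0&i1 dual
#1 head=2: st.MEM i2 no-port MEM/BR
#2 head=3: beq.BR;and.ALU i3&i4 dual
#3 head=5: add.ALU i5 RAW r5
#4 head=6: sub.ALU;ld.MEM i6&i7 dual
#5 head=8: st.MEM i8 tail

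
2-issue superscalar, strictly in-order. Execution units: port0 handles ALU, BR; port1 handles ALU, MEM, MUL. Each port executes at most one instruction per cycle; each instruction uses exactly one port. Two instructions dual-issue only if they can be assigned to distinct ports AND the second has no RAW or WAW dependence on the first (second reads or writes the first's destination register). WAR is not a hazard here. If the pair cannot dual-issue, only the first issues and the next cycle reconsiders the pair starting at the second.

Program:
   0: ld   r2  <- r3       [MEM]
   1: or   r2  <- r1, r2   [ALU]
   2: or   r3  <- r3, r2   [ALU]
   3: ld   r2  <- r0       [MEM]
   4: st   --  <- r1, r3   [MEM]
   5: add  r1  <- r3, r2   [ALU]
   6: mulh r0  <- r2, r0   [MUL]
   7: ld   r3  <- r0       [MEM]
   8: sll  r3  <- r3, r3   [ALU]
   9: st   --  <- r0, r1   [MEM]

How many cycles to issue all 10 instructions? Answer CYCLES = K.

CYCLES = 7

c0: i0 ld  RAW+WAW r2
c1: i1 or  RAW r2
c2: i2,i3 or/ld  dual
c3: i4,i5 st/add  dual
c4: i6 mulh  no-port MUL/MEM
c5: i7 ld  RAW+WAW r3
c6: i8,i9 sll/st  dual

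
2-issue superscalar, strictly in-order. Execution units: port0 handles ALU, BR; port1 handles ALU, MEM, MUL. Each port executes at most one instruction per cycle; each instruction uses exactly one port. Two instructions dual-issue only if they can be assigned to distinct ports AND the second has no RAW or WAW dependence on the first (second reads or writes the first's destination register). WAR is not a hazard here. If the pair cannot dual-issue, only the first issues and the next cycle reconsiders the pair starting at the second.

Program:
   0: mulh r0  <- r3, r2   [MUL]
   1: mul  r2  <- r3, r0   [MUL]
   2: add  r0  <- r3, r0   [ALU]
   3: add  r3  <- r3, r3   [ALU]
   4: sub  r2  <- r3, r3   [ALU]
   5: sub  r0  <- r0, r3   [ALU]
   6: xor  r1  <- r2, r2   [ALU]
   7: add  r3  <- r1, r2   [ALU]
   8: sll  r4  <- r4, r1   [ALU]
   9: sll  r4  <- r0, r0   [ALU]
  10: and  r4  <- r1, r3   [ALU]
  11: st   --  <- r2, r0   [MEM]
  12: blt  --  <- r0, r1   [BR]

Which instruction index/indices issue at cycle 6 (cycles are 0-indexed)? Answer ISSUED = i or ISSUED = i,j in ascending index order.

c0: i0 mulh.MUL  no-port MUL/MUL
c1: i1+i2 mul.MUL+add.ALU  dual
c2: i3 add.ALU  RAW r3
c3: i4+i5 sub.ALU+sub.ALU  dual
c4: i6 xor.ALU  RAW r1
c5: i7+i8 add.ALU+sll.ALU  dual
c6: i9 sll.ALU  WAW r4
c7: i10+i11 and.ALU+st.MEM  dual
c8: i12 blt.BR  tail

ISSUED = 9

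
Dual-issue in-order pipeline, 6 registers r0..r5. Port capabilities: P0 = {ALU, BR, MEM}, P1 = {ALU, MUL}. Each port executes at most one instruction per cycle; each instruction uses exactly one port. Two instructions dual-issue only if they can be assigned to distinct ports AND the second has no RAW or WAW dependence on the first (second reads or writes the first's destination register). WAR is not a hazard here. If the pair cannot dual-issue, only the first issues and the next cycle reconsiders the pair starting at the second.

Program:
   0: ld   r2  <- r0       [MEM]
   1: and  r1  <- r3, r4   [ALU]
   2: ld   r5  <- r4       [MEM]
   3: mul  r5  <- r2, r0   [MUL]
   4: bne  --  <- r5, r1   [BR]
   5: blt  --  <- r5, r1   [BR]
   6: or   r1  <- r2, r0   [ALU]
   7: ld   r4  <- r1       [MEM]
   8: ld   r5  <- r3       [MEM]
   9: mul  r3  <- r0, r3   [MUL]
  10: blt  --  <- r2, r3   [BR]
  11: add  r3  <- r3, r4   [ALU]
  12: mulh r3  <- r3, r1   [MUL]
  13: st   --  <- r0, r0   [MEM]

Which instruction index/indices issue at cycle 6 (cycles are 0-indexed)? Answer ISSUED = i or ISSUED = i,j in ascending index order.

ISSUED = 8,9

t=0 i0/i1:ld.MEM+and.ALU ; pair
t=1 i2:ld.MEM ; WAW r5
t=2 i3:mul.MUL ; RAW r5
t=3 i4:bne.BR ; no-port BR/BR
t=4 i5/i6:blt.BR+or.ALU ; pair
t=5 i7:ld.MEM ; no-port MEM/MEM
t=6 i8/i9:ld.MEM+mul.MUL ; pair
t=7 i10/i11:blt.BR+add.ALU ; pair
t=8 i12/i13:mulh.MUL+st.MEM ; pair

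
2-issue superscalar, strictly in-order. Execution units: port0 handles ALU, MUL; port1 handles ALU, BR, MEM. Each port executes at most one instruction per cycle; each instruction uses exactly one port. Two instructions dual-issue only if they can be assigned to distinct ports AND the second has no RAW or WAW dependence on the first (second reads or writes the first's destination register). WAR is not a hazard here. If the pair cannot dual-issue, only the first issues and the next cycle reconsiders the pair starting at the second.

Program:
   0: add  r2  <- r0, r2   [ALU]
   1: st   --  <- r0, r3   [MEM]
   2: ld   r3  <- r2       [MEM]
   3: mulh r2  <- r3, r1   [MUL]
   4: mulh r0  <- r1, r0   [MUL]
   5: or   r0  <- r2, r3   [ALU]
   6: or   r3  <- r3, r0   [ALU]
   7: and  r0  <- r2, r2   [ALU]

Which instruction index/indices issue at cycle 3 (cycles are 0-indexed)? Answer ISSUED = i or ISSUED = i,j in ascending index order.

ISSUED = 4

t=0 i0+i1:add st ; 2-wide
t=1 i2:ld ; RAW r3
t=2 i3:mulh ; no-port MUL/MUL
t=3 i4:mulh ; WAW r0
t=4 i5:or ; RAW r0
t=5 i6+i7:or and ; 2-wide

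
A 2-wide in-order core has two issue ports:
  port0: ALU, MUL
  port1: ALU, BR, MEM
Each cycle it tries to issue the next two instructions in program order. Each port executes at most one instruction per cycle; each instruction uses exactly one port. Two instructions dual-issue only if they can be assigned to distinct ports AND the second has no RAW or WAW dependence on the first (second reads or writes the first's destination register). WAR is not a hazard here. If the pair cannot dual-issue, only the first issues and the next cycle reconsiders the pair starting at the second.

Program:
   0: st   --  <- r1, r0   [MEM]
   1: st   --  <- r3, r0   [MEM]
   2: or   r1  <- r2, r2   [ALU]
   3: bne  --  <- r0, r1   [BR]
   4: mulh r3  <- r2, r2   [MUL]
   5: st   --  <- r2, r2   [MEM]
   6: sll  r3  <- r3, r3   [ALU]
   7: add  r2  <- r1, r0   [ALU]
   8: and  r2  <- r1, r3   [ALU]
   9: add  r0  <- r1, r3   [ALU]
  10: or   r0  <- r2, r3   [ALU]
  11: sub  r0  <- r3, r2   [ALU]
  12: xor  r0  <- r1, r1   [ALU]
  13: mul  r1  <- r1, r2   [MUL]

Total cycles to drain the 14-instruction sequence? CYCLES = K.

0. st @i0  | no-port MEM/MEM
1. st+or @i1/i2  | pair
2. bne+mulh @i3/i4  | pair
3. st+sll @i5/i6  | pair
4. add @i7  | WAW r2
5. and+add @i8/i9  | pair
6. or @i10  | WAW r0
7. sub @i11  | WAW r0
8. xor+mul @i12/i13  | pair

CYCLES = 9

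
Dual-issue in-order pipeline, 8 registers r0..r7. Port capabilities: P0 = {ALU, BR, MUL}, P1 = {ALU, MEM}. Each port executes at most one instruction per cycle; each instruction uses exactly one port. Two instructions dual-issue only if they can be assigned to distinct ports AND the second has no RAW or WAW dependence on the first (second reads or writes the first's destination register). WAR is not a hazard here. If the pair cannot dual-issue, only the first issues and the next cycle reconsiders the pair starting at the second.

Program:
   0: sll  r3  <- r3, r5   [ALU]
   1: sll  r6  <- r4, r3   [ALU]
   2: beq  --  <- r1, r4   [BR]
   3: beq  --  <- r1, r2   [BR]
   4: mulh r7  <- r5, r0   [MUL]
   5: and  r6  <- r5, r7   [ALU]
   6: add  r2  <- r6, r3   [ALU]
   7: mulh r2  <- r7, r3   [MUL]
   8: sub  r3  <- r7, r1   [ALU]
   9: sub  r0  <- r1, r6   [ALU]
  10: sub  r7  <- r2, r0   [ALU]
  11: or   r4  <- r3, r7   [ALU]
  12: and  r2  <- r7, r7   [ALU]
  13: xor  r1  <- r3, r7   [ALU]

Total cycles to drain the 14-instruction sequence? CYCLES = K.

0. sll.ALU @i0  | RAW r3
1. sll.ALU;beq.BR @i1+i2  | dual
2. beq.BR @i3  | no-port BR/MUL
3. mulh.MUL @i4  | RAW r7
4. and.ALU @i5  | RAW r6
5. add.ALU @i6  | WAW r2
6. mulh.MUL;sub.ALU @i7+i8  | dual
7. sub.ALU @i9  | RAW r0
8. sub.ALU @i10  | RAW r7
9. or.ALU;and.ALU @i11+i12  | dual
10. xor.ALU @i13  | tail

CYCLES = 11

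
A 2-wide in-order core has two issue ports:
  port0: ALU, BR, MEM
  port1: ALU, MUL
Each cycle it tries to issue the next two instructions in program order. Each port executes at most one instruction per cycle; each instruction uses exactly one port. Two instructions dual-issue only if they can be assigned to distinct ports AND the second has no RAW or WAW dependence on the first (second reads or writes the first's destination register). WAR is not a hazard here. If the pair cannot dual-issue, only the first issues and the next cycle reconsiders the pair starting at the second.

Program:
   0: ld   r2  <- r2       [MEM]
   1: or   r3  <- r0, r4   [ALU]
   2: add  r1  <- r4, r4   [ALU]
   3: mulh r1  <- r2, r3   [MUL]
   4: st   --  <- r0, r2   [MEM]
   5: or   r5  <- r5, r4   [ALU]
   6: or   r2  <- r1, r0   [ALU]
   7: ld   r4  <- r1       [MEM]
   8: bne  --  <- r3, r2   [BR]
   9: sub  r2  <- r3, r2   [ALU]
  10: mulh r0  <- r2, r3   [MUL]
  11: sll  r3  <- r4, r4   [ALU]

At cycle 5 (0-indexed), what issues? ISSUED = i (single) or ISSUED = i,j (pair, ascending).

ISSUED = 8,9

t=0 i0+i1:ld+or ; 2-wide
t=1 i2:add ; WAW r1
t=2 i3+i4:mulh+st ; 2-wide
t=3 i5+i6:or+or ; 2-wide
t=4 i7:ld ; no-port MEM/BR
t=5 i8+i9:bne+sub ; 2-wide
t=6 i10+i11:mulh+sll ; 2-wide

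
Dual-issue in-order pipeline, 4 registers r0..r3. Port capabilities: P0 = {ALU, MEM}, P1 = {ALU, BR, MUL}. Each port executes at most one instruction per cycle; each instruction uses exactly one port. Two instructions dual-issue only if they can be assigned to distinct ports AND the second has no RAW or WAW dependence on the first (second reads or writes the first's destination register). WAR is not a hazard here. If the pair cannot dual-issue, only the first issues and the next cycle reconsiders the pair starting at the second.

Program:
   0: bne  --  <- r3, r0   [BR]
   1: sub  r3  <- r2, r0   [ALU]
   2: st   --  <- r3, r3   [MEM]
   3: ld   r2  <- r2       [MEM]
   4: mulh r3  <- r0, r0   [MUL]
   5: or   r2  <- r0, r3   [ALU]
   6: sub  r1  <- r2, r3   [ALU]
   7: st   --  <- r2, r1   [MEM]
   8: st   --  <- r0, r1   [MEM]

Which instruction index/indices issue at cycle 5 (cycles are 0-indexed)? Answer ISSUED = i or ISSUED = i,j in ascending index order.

[0] i0&i1  bne;sub  -- pair
[1] i2  st  -- no-port MEM/MEM
[2] i3&i4  ld;mulh  -- pair
[3] i5  or  -- RAW r2
[4] i6  sub  -- RAW r1
[5] i7  st  -- no-port MEM/MEM
[6] i8  st  -- tail

ISSUED = 7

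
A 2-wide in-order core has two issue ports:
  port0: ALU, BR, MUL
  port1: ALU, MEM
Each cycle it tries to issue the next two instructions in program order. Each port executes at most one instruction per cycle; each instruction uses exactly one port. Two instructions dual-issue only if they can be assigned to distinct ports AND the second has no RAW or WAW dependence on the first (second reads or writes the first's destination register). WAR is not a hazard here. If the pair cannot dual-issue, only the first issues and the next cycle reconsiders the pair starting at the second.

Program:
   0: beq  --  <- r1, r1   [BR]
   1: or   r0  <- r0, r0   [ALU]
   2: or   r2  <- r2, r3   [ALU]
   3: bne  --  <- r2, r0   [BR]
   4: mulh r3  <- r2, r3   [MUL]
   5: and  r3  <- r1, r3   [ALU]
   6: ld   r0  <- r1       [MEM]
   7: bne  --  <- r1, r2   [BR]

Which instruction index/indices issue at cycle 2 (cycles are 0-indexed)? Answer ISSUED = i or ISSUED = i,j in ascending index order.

ISSUED = 3

t=0 i0&i1:beq.BR+or.ALU ; dual
t=1 i2:or.ALU ; RAW r2
t=2 i3:bne.BR ; no-port BR/MUL
t=3 i4:mulh.MUL ; RAW+WAW r3
t=4 i5&i6:and.ALU+ld.MEM ; dual
t=5 i7:bne.BR ; tail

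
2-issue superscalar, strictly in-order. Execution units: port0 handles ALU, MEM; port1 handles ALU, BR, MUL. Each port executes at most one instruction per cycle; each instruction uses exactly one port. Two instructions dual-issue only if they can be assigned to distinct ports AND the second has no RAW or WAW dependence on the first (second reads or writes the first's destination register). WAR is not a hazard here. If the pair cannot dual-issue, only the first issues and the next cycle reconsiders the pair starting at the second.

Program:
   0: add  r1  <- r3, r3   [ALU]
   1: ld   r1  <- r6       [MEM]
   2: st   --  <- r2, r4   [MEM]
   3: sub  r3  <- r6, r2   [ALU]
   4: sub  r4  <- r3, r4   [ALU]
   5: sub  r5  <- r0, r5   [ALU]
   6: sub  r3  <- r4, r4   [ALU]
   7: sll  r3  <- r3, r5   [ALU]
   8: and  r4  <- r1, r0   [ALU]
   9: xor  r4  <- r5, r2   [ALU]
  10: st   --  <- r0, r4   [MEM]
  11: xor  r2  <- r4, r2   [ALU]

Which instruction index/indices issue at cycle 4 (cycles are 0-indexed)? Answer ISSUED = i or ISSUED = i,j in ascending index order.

#0 head=0: add.ALU i0 WAW r1
#1 head=1: ld.MEM i1 no-port MEM/MEM
#2 head=2: st.MEM+sub.ALU i2&i3 pair
#3 head=4: sub.ALU+sub.ALU i4&i5 pair
#4 head=6: sub.ALU i6 RAW+WAW r3
#5 head=7: sll.ALU+and.ALU i7&i8 pair
#6 head=9: xor.ALU i9 RAW r4
#7 head=10: st.MEM+xor.ALU i10&i11 pair

ISSUED = 6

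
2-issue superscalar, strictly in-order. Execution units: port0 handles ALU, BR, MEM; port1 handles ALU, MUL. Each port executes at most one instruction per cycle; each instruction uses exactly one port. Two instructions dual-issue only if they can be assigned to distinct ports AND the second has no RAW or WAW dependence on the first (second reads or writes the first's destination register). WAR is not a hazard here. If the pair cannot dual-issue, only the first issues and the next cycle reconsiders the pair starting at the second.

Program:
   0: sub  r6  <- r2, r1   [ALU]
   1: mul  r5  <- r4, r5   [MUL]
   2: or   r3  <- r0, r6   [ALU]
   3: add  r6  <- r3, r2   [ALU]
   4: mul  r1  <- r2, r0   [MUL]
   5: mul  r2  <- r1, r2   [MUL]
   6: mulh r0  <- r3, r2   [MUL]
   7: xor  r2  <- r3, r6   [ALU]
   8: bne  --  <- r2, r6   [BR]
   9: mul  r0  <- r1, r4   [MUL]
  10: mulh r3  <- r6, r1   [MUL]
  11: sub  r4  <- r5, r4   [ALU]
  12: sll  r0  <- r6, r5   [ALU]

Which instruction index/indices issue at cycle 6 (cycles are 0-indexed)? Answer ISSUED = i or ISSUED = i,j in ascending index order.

ISSUED = 10,11

0. sub;mul @i0&i1  | pair
1. or @i2  | RAW r3
2. add;mul @i3&i4  | pair
3. mul @i5  | no-port MUL/MUL
4. mulh;xor @i6&i7  | pair
5. bne;mul @i8&i9  | pair
6. mulh;sub @i10&i11  | pair
7. sll @i12  | tail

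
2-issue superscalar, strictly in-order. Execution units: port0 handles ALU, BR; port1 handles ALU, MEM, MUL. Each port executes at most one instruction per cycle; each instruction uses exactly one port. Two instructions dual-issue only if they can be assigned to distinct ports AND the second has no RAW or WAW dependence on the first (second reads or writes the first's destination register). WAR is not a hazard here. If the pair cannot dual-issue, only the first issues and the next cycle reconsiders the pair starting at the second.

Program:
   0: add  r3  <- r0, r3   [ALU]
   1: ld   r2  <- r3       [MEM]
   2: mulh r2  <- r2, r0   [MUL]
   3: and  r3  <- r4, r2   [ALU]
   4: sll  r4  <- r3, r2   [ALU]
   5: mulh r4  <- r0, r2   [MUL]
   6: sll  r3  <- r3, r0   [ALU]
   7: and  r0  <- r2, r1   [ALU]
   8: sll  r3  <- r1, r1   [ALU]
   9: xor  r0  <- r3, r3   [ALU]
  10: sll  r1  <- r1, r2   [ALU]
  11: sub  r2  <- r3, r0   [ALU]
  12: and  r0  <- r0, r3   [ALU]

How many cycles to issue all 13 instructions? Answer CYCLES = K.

c0: i0 add  RAW r3
c1: i1 ld  no-port MEM/MUL
c2: i2 mulh  RAW r2
c3: i3 and  RAW r3
c4: i4 sll  WAW r4
c5: i5/i6 mulh sll  dual
c6: i7/i8 and sll  dual
c7: i9/i10 xor sll  dual
c8: i11/i12 sub and  dual

CYCLES = 9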